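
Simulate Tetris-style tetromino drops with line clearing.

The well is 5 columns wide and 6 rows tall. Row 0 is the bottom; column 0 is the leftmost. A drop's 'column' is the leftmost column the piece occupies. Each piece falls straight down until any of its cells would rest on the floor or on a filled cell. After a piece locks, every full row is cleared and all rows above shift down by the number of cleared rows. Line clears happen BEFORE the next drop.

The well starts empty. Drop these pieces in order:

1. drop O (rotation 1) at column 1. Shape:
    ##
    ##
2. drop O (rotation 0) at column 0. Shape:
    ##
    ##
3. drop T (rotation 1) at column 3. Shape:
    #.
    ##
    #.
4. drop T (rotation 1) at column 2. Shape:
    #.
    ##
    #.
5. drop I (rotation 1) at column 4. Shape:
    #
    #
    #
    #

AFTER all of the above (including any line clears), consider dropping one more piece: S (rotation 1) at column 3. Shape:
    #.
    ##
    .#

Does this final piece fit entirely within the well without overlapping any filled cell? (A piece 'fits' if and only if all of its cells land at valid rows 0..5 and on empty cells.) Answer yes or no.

Answer: no

Derivation:
Drop 1: O rot1 at col 1 lands with bottom-row=0; cleared 0 line(s) (total 0); column heights now [0 2 2 0 0], max=2
Drop 2: O rot0 at col 0 lands with bottom-row=2; cleared 0 line(s) (total 0); column heights now [4 4 2 0 0], max=4
Drop 3: T rot1 at col 3 lands with bottom-row=0; cleared 0 line(s) (total 0); column heights now [4 4 2 3 2], max=4
Drop 4: T rot1 at col 2 lands with bottom-row=2; cleared 0 line(s) (total 0); column heights now [4 4 5 4 2], max=5
Drop 5: I rot1 at col 4 lands with bottom-row=2; cleared 2 line(s) (total 2); column heights now [0 2 3 2 4], max=4
Test piece S rot1 at col 3 (width 2): heights before test = [0 2 3 2 4]; fits = False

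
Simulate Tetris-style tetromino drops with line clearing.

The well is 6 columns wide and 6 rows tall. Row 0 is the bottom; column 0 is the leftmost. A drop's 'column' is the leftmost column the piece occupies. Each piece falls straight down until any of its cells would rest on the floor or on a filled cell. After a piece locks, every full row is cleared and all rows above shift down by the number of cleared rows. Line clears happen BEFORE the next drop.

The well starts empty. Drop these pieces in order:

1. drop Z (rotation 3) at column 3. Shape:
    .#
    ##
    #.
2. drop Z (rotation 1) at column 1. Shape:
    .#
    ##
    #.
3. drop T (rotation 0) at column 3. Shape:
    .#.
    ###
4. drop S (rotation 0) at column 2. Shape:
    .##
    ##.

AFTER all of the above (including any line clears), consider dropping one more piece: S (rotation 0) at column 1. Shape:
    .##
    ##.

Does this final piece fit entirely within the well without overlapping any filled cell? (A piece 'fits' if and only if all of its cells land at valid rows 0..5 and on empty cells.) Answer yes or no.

Answer: no

Derivation:
Drop 1: Z rot3 at col 3 lands with bottom-row=0; cleared 0 line(s) (total 0); column heights now [0 0 0 2 3 0], max=3
Drop 2: Z rot1 at col 1 lands with bottom-row=0; cleared 0 line(s) (total 0); column heights now [0 2 3 2 3 0], max=3
Drop 3: T rot0 at col 3 lands with bottom-row=3; cleared 0 line(s) (total 0); column heights now [0 2 3 4 5 4], max=5
Drop 4: S rot0 at col 2 lands with bottom-row=4; cleared 0 line(s) (total 0); column heights now [0 2 5 6 6 4], max=6
Test piece S rot0 at col 1 (width 3): heights before test = [0 2 5 6 6 4]; fits = False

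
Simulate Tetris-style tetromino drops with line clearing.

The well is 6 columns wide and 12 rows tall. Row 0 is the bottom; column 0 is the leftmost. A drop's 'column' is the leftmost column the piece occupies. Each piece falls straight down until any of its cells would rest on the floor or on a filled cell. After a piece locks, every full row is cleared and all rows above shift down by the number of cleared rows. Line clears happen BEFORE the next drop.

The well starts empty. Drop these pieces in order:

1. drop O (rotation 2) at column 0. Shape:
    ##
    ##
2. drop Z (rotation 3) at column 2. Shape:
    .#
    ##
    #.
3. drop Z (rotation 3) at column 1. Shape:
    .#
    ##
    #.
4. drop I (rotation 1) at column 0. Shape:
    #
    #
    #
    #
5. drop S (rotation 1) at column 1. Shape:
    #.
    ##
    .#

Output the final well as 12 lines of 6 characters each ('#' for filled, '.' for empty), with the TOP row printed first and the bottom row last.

Drop 1: O rot2 at col 0 lands with bottom-row=0; cleared 0 line(s) (total 0); column heights now [2 2 0 0 0 0], max=2
Drop 2: Z rot3 at col 2 lands with bottom-row=0; cleared 0 line(s) (total 0); column heights now [2 2 2 3 0 0], max=3
Drop 3: Z rot3 at col 1 lands with bottom-row=2; cleared 0 line(s) (total 0); column heights now [2 4 5 3 0 0], max=5
Drop 4: I rot1 at col 0 lands with bottom-row=2; cleared 0 line(s) (total 0); column heights now [6 4 5 3 0 0], max=6
Drop 5: S rot1 at col 1 lands with bottom-row=5; cleared 0 line(s) (total 0); column heights now [6 8 7 3 0 0], max=8

Answer: ......
......
......
......
.#....
.##...
#.#...
#.#...
###...
##.#..
####..
###...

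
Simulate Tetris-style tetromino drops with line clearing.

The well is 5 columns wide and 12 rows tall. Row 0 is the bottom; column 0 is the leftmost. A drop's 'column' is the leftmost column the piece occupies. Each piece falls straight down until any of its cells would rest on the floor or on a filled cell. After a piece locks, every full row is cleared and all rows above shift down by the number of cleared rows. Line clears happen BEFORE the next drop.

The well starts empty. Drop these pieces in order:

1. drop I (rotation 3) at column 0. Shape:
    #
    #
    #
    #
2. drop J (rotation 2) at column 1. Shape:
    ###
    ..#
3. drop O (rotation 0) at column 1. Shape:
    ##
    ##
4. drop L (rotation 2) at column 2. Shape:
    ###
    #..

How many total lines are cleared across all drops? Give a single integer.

Answer: 0

Derivation:
Drop 1: I rot3 at col 0 lands with bottom-row=0; cleared 0 line(s) (total 0); column heights now [4 0 0 0 0], max=4
Drop 2: J rot2 at col 1 lands with bottom-row=0; cleared 0 line(s) (total 0); column heights now [4 2 2 2 0], max=4
Drop 3: O rot0 at col 1 lands with bottom-row=2; cleared 0 line(s) (total 0); column heights now [4 4 4 2 0], max=4
Drop 4: L rot2 at col 2 lands with bottom-row=4; cleared 0 line(s) (total 0); column heights now [4 4 6 6 6], max=6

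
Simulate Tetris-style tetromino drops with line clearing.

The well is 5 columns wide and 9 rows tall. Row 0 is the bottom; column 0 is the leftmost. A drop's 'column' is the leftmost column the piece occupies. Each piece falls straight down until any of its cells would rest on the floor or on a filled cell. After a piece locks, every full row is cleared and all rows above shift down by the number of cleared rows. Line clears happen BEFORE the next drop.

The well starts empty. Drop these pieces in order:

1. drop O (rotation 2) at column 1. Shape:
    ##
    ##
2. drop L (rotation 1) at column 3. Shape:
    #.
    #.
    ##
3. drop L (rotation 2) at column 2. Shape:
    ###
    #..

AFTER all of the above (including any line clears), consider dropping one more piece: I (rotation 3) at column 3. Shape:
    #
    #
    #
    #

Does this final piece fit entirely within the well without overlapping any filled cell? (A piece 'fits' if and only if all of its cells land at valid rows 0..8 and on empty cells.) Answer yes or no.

Drop 1: O rot2 at col 1 lands with bottom-row=0; cleared 0 line(s) (total 0); column heights now [0 2 2 0 0], max=2
Drop 2: L rot1 at col 3 lands with bottom-row=0; cleared 0 line(s) (total 0); column heights now [0 2 2 3 1], max=3
Drop 3: L rot2 at col 2 lands with bottom-row=2; cleared 0 line(s) (total 0); column heights now [0 2 4 4 4], max=4
Test piece I rot3 at col 3 (width 1): heights before test = [0 2 4 4 4]; fits = True

Answer: yes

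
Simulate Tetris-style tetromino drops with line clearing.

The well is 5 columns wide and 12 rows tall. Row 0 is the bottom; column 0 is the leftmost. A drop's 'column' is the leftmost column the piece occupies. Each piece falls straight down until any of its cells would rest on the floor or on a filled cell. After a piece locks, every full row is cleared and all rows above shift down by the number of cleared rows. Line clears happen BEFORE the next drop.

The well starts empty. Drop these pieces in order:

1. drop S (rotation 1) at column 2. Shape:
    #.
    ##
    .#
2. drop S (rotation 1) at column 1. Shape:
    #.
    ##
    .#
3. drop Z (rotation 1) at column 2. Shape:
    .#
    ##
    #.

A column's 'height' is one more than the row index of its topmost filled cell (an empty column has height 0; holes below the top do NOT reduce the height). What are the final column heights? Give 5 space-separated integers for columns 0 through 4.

Drop 1: S rot1 at col 2 lands with bottom-row=0; cleared 0 line(s) (total 0); column heights now [0 0 3 2 0], max=3
Drop 2: S rot1 at col 1 lands with bottom-row=3; cleared 0 line(s) (total 0); column heights now [0 6 5 2 0], max=6
Drop 3: Z rot1 at col 2 lands with bottom-row=5; cleared 0 line(s) (total 0); column heights now [0 6 7 8 0], max=8

Answer: 0 6 7 8 0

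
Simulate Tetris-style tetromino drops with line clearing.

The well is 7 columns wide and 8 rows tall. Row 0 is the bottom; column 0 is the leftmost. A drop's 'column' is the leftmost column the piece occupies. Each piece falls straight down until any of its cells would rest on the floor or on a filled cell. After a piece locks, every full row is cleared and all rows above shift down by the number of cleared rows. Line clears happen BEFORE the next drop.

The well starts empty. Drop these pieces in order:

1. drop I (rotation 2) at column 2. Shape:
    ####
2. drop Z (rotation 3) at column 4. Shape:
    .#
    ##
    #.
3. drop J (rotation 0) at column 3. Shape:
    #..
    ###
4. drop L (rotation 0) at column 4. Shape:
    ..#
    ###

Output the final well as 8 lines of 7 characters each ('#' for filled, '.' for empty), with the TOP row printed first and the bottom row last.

Answer: .......
......#
...####
...###.
.....#.
....##.
....#..
..####.

Derivation:
Drop 1: I rot2 at col 2 lands with bottom-row=0; cleared 0 line(s) (total 0); column heights now [0 0 1 1 1 1 0], max=1
Drop 2: Z rot3 at col 4 lands with bottom-row=1; cleared 0 line(s) (total 0); column heights now [0 0 1 1 3 4 0], max=4
Drop 3: J rot0 at col 3 lands with bottom-row=4; cleared 0 line(s) (total 0); column heights now [0 0 1 6 5 5 0], max=6
Drop 4: L rot0 at col 4 lands with bottom-row=5; cleared 0 line(s) (total 0); column heights now [0 0 1 6 6 6 7], max=7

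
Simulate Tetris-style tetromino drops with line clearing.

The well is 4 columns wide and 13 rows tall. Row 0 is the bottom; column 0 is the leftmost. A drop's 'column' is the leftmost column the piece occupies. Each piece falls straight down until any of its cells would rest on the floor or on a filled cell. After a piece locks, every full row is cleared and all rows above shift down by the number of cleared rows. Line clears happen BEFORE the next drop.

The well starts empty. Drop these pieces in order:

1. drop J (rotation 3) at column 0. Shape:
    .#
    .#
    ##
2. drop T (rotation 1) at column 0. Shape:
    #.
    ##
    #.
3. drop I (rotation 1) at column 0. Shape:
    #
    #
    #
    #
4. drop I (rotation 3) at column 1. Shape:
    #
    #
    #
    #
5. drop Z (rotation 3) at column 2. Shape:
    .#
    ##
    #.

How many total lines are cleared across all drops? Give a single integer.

Drop 1: J rot3 at col 0 lands with bottom-row=0; cleared 0 line(s) (total 0); column heights now [1 3 0 0], max=3
Drop 2: T rot1 at col 0 lands with bottom-row=2; cleared 0 line(s) (total 0); column heights now [5 4 0 0], max=5
Drop 3: I rot1 at col 0 lands with bottom-row=5; cleared 0 line(s) (total 0); column heights now [9 4 0 0], max=9
Drop 4: I rot3 at col 1 lands with bottom-row=4; cleared 0 line(s) (total 0); column heights now [9 8 0 0], max=9
Drop 5: Z rot3 at col 2 lands with bottom-row=0; cleared 0 line(s) (total 0); column heights now [9 8 2 3], max=9

Answer: 0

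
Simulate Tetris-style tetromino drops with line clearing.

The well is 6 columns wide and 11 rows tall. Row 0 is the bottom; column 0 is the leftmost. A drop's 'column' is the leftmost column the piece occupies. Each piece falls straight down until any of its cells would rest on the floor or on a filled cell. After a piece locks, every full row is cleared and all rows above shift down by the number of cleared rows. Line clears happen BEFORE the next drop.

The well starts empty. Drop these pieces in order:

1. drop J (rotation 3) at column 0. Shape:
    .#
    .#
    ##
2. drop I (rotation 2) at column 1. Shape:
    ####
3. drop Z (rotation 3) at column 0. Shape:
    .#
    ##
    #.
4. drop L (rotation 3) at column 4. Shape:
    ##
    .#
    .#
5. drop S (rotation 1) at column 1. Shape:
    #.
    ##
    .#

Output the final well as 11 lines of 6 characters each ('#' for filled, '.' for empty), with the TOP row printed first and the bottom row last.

Answer: ......
......
......
......
.#....
.##...
.##...
##..##
.#...#
.#....
##....

Derivation:
Drop 1: J rot3 at col 0 lands with bottom-row=0; cleared 0 line(s) (total 0); column heights now [1 3 0 0 0 0], max=3
Drop 2: I rot2 at col 1 lands with bottom-row=3; cleared 0 line(s) (total 0); column heights now [1 4 4 4 4 0], max=4
Drop 3: Z rot3 at col 0 lands with bottom-row=3; cleared 0 line(s) (total 0); column heights now [5 6 4 4 4 0], max=6
Drop 4: L rot3 at col 4 lands with bottom-row=2; cleared 1 line(s) (total 1); column heights now [4 5 0 0 4 4], max=5
Drop 5: S rot1 at col 1 lands with bottom-row=4; cleared 0 line(s) (total 1); column heights now [4 7 6 0 4 4], max=7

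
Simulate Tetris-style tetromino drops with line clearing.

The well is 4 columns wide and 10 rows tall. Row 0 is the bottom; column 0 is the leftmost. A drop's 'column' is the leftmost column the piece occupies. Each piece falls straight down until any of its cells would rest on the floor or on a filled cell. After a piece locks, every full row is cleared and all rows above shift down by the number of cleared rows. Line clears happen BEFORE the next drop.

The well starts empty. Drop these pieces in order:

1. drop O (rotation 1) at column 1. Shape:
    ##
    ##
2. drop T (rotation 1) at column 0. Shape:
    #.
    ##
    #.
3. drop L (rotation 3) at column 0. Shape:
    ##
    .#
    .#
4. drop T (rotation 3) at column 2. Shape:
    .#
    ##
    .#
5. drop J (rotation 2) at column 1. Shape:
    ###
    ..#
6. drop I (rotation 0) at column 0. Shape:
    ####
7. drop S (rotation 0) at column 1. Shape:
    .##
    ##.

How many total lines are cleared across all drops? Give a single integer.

Drop 1: O rot1 at col 1 lands with bottom-row=0; cleared 0 line(s) (total 0); column heights now [0 2 2 0], max=2
Drop 2: T rot1 at col 0 lands with bottom-row=1; cleared 0 line(s) (total 0); column heights now [4 3 2 0], max=4
Drop 3: L rot3 at col 0 lands with bottom-row=3; cleared 0 line(s) (total 0); column heights now [6 6 2 0], max=6
Drop 4: T rot3 at col 2 lands with bottom-row=1; cleared 2 line(s) (total 2); column heights now [4 4 1 2], max=4
Drop 5: J rot2 at col 1 lands with bottom-row=3; cleared 0 line(s) (total 2); column heights now [4 5 5 5], max=5
Drop 6: I rot0 at col 0 lands with bottom-row=5; cleared 1 line(s) (total 3); column heights now [4 5 5 5], max=5
Drop 7: S rot0 at col 1 lands with bottom-row=5; cleared 0 line(s) (total 3); column heights now [4 6 7 7], max=7

Answer: 3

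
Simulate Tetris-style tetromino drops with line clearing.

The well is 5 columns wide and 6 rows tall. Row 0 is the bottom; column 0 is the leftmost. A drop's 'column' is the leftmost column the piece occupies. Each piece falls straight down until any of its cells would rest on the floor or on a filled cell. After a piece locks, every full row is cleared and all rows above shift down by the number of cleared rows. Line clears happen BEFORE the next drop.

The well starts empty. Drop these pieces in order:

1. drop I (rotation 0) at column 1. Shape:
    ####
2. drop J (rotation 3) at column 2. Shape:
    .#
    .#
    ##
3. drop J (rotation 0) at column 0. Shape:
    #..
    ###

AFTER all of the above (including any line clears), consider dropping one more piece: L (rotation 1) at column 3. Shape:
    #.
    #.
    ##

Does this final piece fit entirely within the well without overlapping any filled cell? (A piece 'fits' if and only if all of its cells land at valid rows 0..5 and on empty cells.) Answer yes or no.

Drop 1: I rot0 at col 1 lands with bottom-row=0; cleared 0 line(s) (total 0); column heights now [0 1 1 1 1], max=1
Drop 2: J rot3 at col 2 lands with bottom-row=1; cleared 0 line(s) (total 0); column heights now [0 1 2 4 1], max=4
Drop 3: J rot0 at col 0 lands with bottom-row=2; cleared 0 line(s) (total 0); column heights now [4 3 3 4 1], max=4
Test piece L rot1 at col 3 (width 2): heights before test = [4 3 3 4 1]; fits = False

Answer: no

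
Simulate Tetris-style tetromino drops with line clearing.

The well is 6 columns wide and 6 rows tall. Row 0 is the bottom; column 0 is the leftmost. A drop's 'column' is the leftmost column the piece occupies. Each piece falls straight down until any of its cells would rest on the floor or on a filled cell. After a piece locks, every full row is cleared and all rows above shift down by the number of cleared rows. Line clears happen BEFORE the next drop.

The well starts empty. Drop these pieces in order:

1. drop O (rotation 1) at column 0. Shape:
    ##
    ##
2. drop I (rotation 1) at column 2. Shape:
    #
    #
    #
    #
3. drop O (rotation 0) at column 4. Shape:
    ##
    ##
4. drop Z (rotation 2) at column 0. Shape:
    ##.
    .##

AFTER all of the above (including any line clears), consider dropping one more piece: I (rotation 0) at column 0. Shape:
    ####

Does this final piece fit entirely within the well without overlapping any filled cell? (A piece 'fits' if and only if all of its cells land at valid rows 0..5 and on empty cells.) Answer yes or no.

Drop 1: O rot1 at col 0 lands with bottom-row=0; cleared 0 line(s) (total 0); column heights now [2 2 0 0 0 0], max=2
Drop 2: I rot1 at col 2 lands with bottom-row=0; cleared 0 line(s) (total 0); column heights now [2 2 4 0 0 0], max=4
Drop 3: O rot0 at col 4 lands with bottom-row=0; cleared 0 line(s) (total 0); column heights now [2 2 4 0 2 2], max=4
Drop 4: Z rot2 at col 0 lands with bottom-row=4; cleared 0 line(s) (total 0); column heights now [6 6 5 0 2 2], max=6
Test piece I rot0 at col 0 (width 4): heights before test = [6 6 5 0 2 2]; fits = False

Answer: no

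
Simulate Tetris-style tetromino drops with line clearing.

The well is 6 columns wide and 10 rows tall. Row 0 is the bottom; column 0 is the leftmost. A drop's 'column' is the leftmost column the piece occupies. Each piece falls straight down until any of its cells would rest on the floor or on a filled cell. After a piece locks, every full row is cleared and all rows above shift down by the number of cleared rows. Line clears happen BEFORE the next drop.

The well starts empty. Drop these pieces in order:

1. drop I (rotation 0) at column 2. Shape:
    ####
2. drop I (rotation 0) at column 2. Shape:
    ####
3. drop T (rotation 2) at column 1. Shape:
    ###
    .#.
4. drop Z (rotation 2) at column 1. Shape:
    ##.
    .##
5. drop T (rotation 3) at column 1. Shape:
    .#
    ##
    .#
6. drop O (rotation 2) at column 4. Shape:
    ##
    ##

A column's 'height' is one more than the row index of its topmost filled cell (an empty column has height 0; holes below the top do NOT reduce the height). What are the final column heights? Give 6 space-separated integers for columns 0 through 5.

Answer: 0 8 9 5 4 4

Derivation:
Drop 1: I rot0 at col 2 lands with bottom-row=0; cleared 0 line(s) (total 0); column heights now [0 0 1 1 1 1], max=1
Drop 2: I rot0 at col 2 lands with bottom-row=1; cleared 0 line(s) (total 0); column heights now [0 0 2 2 2 2], max=2
Drop 3: T rot2 at col 1 lands with bottom-row=2; cleared 0 line(s) (total 0); column heights now [0 4 4 4 2 2], max=4
Drop 4: Z rot2 at col 1 lands with bottom-row=4; cleared 0 line(s) (total 0); column heights now [0 6 6 5 2 2], max=6
Drop 5: T rot3 at col 1 lands with bottom-row=6; cleared 0 line(s) (total 0); column heights now [0 8 9 5 2 2], max=9
Drop 6: O rot2 at col 4 lands with bottom-row=2; cleared 0 line(s) (total 0); column heights now [0 8 9 5 4 4], max=9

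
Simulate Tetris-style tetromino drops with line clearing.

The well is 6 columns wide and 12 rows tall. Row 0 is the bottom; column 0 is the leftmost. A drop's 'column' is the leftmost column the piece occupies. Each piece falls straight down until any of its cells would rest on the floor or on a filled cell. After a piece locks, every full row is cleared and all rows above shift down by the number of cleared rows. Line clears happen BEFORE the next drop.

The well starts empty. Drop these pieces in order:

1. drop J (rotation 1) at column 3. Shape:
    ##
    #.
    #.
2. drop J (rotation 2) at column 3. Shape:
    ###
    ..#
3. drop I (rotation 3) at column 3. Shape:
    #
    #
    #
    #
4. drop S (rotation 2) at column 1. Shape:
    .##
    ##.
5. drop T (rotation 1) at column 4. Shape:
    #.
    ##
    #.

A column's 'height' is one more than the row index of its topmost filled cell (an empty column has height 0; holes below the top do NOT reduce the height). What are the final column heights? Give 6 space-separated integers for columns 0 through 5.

Drop 1: J rot1 at col 3 lands with bottom-row=0; cleared 0 line(s) (total 0); column heights now [0 0 0 3 3 0], max=3
Drop 2: J rot2 at col 3 lands with bottom-row=2; cleared 0 line(s) (total 0); column heights now [0 0 0 4 4 4], max=4
Drop 3: I rot3 at col 3 lands with bottom-row=4; cleared 0 line(s) (total 0); column heights now [0 0 0 8 4 4], max=8
Drop 4: S rot2 at col 1 lands with bottom-row=7; cleared 0 line(s) (total 0); column heights now [0 8 9 9 4 4], max=9
Drop 5: T rot1 at col 4 lands with bottom-row=4; cleared 0 line(s) (total 0); column heights now [0 8 9 9 7 6], max=9

Answer: 0 8 9 9 7 6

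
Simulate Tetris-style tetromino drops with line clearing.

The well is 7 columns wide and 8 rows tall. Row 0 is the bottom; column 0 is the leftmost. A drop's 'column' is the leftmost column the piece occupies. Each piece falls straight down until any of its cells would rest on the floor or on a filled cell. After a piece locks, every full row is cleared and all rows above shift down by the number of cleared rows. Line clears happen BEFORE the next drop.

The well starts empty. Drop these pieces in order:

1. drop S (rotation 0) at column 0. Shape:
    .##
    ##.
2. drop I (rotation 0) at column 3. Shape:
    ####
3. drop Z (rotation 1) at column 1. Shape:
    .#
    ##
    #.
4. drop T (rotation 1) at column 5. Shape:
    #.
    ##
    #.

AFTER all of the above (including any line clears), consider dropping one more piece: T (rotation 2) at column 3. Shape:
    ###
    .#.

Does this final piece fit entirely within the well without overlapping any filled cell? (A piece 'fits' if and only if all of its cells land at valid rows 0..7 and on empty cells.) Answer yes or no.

Answer: yes

Derivation:
Drop 1: S rot0 at col 0 lands with bottom-row=0; cleared 0 line(s) (total 0); column heights now [1 2 2 0 0 0 0], max=2
Drop 2: I rot0 at col 3 lands with bottom-row=0; cleared 0 line(s) (total 0); column heights now [1 2 2 1 1 1 1], max=2
Drop 3: Z rot1 at col 1 lands with bottom-row=2; cleared 0 line(s) (total 0); column heights now [1 4 5 1 1 1 1], max=5
Drop 4: T rot1 at col 5 lands with bottom-row=1; cleared 0 line(s) (total 0); column heights now [1 4 5 1 1 4 3], max=5
Test piece T rot2 at col 3 (width 3): heights before test = [1 4 5 1 1 4 3]; fits = True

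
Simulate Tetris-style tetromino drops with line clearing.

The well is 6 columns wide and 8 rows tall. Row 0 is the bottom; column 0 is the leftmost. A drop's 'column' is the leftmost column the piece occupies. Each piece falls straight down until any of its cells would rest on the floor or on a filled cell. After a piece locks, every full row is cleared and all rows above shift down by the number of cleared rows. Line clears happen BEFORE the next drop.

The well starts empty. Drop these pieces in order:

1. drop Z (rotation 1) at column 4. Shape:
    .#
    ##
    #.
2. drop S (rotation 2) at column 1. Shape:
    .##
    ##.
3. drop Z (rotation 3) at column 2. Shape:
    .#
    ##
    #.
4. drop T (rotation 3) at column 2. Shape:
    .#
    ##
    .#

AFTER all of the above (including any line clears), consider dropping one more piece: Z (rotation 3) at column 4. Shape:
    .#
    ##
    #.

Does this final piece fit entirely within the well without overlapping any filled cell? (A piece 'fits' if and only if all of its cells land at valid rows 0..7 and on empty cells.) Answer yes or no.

Answer: yes

Derivation:
Drop 1: Z rot1 at col 4 lands with bottom-row=0; cleared 0 line(s) (total 0); column heights now [0 0 0 0 2 3], max=3
Drop 2: S rot2 at col 1 lands with bottom-row=0; cleared 0 line(s) (total 0); column heights now [0 1 2 2 2 3], max=3
Drop 3: Z rot3 at col 2 lands with bottom-row=2; cleared 0 line(s) (total 0); column heights now [0 1 4 5 2 3], max=5
Drop 4: T rot3 at col 2 lands with bottom-row=5; cleared 0 line(s) (total 0); column heights now [0 1 7 8 2 3], max=8
Test piece Z rot3 at col 4 (width 2): heights before test = [0 1 7 8 2 3]; fits = True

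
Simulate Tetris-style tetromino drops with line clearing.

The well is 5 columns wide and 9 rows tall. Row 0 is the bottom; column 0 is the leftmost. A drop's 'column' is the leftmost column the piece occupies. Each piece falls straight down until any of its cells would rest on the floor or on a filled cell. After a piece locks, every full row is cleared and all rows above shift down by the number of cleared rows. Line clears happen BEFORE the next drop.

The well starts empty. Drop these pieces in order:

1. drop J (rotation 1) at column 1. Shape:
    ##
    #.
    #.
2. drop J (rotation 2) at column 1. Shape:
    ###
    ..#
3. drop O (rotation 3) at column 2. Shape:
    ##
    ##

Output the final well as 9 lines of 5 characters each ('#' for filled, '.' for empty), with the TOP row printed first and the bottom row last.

Answer: .....
.....
.....
..##.
..##.
.###.
.###.
.#...
.#...

Derivation:
Drop 1: J rot1 at col 1 lands with bottom-row=0; cleared 0 line(s) (total 0); column heights now [0 3 3 0 0], max=3
Drop 2: J rot2 at col 1 lands with bottom-row=2; cleared 0 line(s) (total 0); column heights now [0 4 4 4 0], max=4
Drop 3: O rot3 at col 2 lands with bottom-row=4; cleared 0 line(s) (total 0); column heights now [0 4 6 6 0], max=6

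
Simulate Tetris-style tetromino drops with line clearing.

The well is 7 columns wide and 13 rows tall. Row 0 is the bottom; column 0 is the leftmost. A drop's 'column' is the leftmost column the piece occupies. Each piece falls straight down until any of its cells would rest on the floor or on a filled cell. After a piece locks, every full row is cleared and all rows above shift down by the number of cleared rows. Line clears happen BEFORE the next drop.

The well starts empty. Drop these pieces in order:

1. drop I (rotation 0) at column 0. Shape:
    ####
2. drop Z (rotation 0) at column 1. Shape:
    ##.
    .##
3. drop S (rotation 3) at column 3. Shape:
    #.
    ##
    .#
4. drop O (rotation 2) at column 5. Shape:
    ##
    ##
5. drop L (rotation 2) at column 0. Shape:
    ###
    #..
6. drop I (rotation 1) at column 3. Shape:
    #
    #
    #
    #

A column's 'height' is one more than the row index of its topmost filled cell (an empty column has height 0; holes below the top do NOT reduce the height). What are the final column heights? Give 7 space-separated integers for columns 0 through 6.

Drop 1: I rot0 at col 0 lands with bottom-row=0; cleared 0 line(s) (total 0); column heights now [1 1 1 1 0 0 0], max=1
Drop 2: Z rot0 at col 1 lands with bottom-row=1; cleared 0 line(s) (total 0); column heights now [1 3 3 2 0 0 0], max=3
Drop 3: S rot3 at col 3 lands with bottom-row=1; cleared 0 line(s) (total 0); column heights now [1 3 3 4 3 0 0], max=4
Drop 4: O rot2 at col 5 lands with bottom-row=0; cleared 0 line(s) (total 0); column heights now [1 3 3 4 3 2 2], max=4
Drop 5: L rot2 at col 0 lands with bottom-row=2; cleared 0 line(s) (total 0); column heights now [4 4 4 4 3 2 2], max=4
Drop 6: I rot1 at col 3 lands with bottom-row=4; cleared 0 line(s) (total 0); column heights now [4 4 4 8 3 2 2], max=8

Answer: 4 4 4 8 3 2 2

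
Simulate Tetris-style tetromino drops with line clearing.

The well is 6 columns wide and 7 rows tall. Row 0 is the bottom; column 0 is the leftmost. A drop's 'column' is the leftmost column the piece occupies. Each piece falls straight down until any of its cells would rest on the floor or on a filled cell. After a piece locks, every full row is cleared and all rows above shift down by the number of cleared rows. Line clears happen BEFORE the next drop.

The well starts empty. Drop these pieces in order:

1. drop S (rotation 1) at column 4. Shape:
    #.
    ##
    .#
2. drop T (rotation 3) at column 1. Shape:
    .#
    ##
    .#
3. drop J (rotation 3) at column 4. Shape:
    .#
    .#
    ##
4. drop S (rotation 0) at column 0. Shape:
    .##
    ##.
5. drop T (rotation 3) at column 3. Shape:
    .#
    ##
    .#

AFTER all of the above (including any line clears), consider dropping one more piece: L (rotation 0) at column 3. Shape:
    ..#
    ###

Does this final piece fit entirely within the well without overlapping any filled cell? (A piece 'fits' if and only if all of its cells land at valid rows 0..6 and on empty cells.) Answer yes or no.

Drop 1: S rot1 at col 4 lands with bottom-row=0; cleared 0 line(s) (total 0); column heights now [0 0 0 0 3 2], max=3
Drop 2: T rot3 at col 1 lands with bottom-row=0; cleared 0 line(s) (total 0); column heights now [0 2 3 0 3 2], max=3
Drop 3: J rot3 at col 4 lands with bottom-row=3; cleared 0 line(s) (total 0); column heights now [0 2 3 0 4 6], max=6
Drop 4: S rot0 at col 0 lands with bottom-row=2; cleared 0 line(s) (total 0); column heights now [3 4 4 0 4 6], max=6
Drop 5: T rot3 at col 3 lands with bottom-row=4; cleared 0 line(s) (total 0); column heights now [3 4 4 6 7 6], max=7
Test piece L rot0 at col 3 (width 3): heights before test = [3 4 4 6 7 6]; fits = False

Answer: no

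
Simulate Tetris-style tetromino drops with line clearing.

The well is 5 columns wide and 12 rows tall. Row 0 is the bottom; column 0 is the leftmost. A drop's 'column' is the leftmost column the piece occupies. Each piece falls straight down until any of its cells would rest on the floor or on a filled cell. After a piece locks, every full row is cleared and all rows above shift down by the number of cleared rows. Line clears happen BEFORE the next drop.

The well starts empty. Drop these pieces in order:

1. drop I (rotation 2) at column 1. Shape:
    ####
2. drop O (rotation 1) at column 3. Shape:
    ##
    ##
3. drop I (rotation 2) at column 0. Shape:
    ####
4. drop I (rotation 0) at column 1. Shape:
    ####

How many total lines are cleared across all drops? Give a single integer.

Drop 1: I rot2 at col 1 lands with bottom-row=0; cleared 0 line(s) (total 0); column heights now [0 1 1 1 1], max=1
Drop 2: O rot1 at col 3 lands with bottom-row=1; cleared 0 line(s) (total 0); column heights now [0 1 1 3 3], max=3
Drop 3: I rot2 at col 0 lands with bottom-row=3; cleared 0 line(s) (total 0); column heights now [4 4 4 4 3], max=4
Drop 4: I rot0 at col 1 lands with bottom-row=4; cleared 0 line(s) (total 0); column heights now [4 5 5 5 5], max=5

Answer: 0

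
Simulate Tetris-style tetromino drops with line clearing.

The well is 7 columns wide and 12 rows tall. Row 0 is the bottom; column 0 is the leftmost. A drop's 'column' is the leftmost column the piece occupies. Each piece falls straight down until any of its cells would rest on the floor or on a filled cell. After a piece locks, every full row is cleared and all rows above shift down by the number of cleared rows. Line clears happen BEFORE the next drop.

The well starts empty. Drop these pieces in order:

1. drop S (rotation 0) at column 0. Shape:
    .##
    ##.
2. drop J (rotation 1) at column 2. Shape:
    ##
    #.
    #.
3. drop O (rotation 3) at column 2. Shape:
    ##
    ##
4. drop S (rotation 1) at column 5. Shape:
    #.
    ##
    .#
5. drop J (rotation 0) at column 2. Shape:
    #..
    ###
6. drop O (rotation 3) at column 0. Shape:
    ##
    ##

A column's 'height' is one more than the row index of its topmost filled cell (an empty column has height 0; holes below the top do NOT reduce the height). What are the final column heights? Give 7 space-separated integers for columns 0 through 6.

Answer: 4 4 9 8 8 3 2

Derivation:
Drop 1: S rot0 at col 0 lands with bottom-row=0; cleared 0 line(s) (total 0); column heights now [1 2 2 0 0 0 0], max=2
Drop 2: J rot1 at col 2 lands with bottom-row=2; cleared 0 line(s) (total 0); column heights now [1 2 5 5 0 0 0], max=5
Drop 3: O rot3 at col 2 lands with bottom-row=5; cleared 0 line(s) (total 0); column heights now [1 2 7 7 0 0 0], max=7
Drop 4: S rot1 at col 5 lands with bottom-row=0; cleared 0 line(s) (total 0); column heights now [1 2 7 7 0 3 2], max=7
Drop 5: J rot0 at col 2 lands with bottom-row=7; cleared 0 line(s) (total 0); column heights now [1 2 9 8 8 3 2], max=9
Drop 6: O rot3 at col 0 lands with bottom-row=2; cleared 0 line(s) (total 0); column heights now [4 4 9 8 8 3 2], max=9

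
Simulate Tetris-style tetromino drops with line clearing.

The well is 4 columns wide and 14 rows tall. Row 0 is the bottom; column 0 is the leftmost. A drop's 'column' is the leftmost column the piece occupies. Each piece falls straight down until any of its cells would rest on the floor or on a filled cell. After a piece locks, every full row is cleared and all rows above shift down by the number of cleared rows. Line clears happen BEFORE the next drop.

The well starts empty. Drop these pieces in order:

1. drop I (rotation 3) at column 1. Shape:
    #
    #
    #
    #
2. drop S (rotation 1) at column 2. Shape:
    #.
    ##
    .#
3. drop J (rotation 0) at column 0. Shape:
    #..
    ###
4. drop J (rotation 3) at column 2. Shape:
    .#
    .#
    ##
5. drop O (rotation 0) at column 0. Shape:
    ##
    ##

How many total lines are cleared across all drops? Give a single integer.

Answer: 0

Derivation:
Drop 1: I rot3 at col 1 lands with bottom-row=0; cleared 0 line(s) (total 0); column heights now [0 4 0 0], max=4
Drop 2: S rot1 at col 2 lands with bottom-row=0; cleared 0 line(s) (total 0); column heights now [0 4 3 2], max=4
Drop 3: J rot0 at col 0 lands with bottom-row=4; cleared 0 line(s) (total 0); column heights now [6 5 5 2], max=6
Drop 4: J rot3 at col 2 lands with bottom-row=5; cleared 0 line(s) (total 0); column heights now [6 5 6 8], max=8
Drop 5: O rot0 at col 0 lands with bottom-row=6; cleared 0 line(s) (total 0); column heights now [8 8 6 8], max=8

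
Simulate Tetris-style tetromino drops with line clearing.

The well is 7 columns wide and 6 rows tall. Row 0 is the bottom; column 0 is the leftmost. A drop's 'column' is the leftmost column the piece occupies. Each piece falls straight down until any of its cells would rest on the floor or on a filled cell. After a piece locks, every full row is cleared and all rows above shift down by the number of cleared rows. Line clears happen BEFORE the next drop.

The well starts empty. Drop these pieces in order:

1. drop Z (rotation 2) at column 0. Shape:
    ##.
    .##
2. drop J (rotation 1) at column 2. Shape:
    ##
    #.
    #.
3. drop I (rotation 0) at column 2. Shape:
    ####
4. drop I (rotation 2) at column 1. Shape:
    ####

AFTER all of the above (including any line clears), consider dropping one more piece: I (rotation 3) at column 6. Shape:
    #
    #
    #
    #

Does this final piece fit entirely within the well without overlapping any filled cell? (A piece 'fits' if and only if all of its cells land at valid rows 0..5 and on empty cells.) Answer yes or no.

Answer: yes

Derivation:
Drop 1: Z rot2 at col 0 lands with bottom-row=0; cleared 0 line(s) (total 0); column heights now [2 2 1 0 0 0 0], max=2
Drop 2: J rot1 at col 2 lands with bottom-row=1; cleared 0 line(s) (total 0); column heights now [2 2 4 4 0 0 0], max=4
Drop 3: I rot0 at col 2 lands with bottom-row=4; cleared 0 line(s) (total 0); column heights now [2 2 5 5 5 5 0], max=5
Drop 4: I rot2 at col 1 lands with bottom-row=5; cleared 0 line(s) (total 0); column heights now [2 6 6 6 6 5 0], max=6
Test piece I rot3 at col 6 (width 1): heights before test = [2 6 6 6 6 5 0]; fits = True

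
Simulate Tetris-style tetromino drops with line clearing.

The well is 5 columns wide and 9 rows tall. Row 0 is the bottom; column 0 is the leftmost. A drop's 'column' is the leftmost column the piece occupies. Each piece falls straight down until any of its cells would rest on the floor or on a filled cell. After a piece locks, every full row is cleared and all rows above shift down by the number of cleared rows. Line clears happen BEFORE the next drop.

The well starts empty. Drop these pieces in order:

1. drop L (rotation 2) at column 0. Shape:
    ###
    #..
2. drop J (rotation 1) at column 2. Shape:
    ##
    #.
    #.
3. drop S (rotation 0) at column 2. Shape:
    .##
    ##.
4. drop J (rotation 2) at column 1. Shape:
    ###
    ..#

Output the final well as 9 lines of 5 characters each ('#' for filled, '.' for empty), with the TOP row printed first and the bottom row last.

Drop 1: L rot2 at col 0 lands with bottom-row=0; cleared 0 line(s) (total 0); column heights now [2 2 2 0 0], max=2
Drop 2: J rot1 at col 2 lands with bottom-row=2; cleared 0 line(s) (total 0); column heights now [2 2 5 5 0], max=5
Drop 3: S rot0 at col 2 lands with bottom-row=5; cleared 0 line(s) (total 0); column heights now [2 2 6 7 7], max=7
Drop 4: J rot2 at col 1 lands with bottom-row=7; cleared 0 line(s) (total 0); column heights now [2 9 9 9 7], max=9

Answer: .###.
...#.
...##
..##.
..##.
..#..
..#..
###..
#....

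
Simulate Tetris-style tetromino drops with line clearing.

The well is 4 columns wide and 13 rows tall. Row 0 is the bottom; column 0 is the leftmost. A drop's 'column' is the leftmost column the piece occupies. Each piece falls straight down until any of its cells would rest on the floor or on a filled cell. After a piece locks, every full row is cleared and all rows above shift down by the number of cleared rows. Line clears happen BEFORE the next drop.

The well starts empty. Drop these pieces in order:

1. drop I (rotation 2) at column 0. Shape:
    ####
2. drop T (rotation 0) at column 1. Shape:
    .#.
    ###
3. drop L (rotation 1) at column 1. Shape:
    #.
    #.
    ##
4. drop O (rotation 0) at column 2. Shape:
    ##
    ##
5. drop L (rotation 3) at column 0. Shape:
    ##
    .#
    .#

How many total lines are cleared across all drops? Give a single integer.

Drop 1: I rot2 at col 0 lands with bottom-row=0; cleared 1 line(s) (total 1); column heights now [0 0 0 0], max=0
Drop 2: T rot0 at col 1 lands with bottom-row=0; cleared 0 line(s) (total 1); column heights now [0 1 2 1], max=2
Drop 3: L rot1 at col 1 lands with bottom-row=2; cleared 0 line(s) (total 1); column heights now [0 5 3 1], max=5
Drop 4: O rot0 at col 2 lands with bottom-row=3; cleared 0 line(s) (total 1); column heights now [0 5 5 5], max=5
Drop 5: L rot3 at col 0 lands with bottom-row=5; cleared 0 line(s) (total 1); column heights now [8 8 5 5], max=8

Answer: 1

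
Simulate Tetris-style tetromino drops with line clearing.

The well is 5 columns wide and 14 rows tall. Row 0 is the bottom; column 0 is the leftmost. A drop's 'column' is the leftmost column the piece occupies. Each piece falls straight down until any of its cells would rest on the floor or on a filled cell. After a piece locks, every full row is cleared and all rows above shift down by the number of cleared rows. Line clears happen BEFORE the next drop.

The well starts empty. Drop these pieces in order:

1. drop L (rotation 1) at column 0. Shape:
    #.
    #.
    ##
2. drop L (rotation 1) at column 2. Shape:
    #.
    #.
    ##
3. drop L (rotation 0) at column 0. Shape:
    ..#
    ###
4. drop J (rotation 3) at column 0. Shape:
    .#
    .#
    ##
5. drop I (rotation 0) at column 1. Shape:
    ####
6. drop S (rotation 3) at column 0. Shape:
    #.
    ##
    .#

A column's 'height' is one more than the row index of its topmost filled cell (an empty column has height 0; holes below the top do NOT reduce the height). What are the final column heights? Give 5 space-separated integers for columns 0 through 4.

Drop 1: L rot1 at col 0 lands with bottom-row=0; cleared 0 line(s) (total 0); column heights now [3 1 0 0 0], max=3
Drop 2: L rot1 at col 2 lands with bottom-row=0; cleared 0 line(s) (total 0); column heights now [3 1 3 1 0], max=3
Drop 3: L rot0 at col 0 lands with bottom-row=3; cleared 0 line(s) (total 0); column heights now [4 4 5 1 0], max=5
Drop 4: J rot3 at col 0 lands with bottom-row=4; cleared 0 line(s) (total 0); column heights now [5 7 5 1 0], max=7
Drop 5: I rot0 at col 1 lands with bottom-row=7; cleared 0 line(s) (total 0); column heights now [5 8 8 8 8], max=8
Drop 6: S rot3 at col 0 lands with bottom-row=8; cleared 0 line(s) (total 0); column heights now [11 10 8 8 8], max=11

Answer: 11 10 8 8 8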